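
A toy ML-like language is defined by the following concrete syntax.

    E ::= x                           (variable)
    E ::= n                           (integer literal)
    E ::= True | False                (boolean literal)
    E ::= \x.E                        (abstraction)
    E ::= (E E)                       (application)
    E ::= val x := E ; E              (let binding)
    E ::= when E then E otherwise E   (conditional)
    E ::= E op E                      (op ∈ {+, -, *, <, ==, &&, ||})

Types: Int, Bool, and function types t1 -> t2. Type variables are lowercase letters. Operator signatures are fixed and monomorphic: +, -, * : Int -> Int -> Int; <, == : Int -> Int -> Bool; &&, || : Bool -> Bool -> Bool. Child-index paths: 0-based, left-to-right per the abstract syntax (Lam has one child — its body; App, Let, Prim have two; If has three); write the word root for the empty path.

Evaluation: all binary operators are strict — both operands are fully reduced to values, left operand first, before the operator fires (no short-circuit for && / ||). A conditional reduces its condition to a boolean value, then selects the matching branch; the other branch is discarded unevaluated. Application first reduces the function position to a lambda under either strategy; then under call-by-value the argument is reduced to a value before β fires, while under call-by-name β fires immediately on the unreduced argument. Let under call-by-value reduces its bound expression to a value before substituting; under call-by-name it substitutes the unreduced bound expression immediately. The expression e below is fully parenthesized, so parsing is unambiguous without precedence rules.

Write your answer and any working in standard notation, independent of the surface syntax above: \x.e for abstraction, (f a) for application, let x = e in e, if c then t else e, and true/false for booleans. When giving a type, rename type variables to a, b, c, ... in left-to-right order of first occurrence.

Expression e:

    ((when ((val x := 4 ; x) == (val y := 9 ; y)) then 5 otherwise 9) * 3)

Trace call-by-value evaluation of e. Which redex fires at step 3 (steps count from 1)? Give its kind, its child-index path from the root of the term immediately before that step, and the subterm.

Derivation:
step 0: ((if ((let x = 4 in x) == (let y = 9 in y)) then 5 else 9) * 3)
step 1: [let@0.0.0] ((if (4 == (let y = 9 in y)) then 5 else 9) * 3)
step 2: [let@0.0.1] ((if (4 == 9) then 5 else 9) * 3)
step 3: [delta@0.0] ((if false then 5 else 9) * 3)

Answer: delta at 0.0 : (4 == 9)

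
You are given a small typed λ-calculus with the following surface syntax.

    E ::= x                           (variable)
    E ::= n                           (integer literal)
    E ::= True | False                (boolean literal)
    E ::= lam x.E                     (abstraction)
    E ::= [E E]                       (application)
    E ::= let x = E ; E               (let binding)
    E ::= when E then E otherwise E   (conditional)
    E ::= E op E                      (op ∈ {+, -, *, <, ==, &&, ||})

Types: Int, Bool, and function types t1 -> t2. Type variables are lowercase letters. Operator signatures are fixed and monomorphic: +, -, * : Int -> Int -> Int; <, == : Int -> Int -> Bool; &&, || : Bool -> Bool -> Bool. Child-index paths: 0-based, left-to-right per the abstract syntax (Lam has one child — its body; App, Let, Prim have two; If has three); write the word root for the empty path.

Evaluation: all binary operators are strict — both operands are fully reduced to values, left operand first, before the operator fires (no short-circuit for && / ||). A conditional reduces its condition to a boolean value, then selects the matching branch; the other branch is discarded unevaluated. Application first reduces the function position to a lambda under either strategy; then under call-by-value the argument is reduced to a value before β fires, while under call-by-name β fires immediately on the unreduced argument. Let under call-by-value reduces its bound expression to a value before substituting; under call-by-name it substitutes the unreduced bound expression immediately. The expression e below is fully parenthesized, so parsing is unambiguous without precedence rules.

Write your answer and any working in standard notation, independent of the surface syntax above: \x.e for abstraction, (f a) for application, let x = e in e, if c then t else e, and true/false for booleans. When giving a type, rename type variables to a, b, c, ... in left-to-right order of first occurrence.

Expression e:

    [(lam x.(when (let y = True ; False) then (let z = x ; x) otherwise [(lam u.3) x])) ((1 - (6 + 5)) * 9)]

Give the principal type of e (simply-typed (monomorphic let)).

Answer: Int

Working:
let y : Bool
  unify Bool ~ Bool
x : a
let z : a
x : a
\u._ : b -> Int
x : a
  unify b -> Int ~ a -> c
  unify b ~ a
  unify Int ~ c
_ _ : Int
  unify a ~ Int
\x._ : Int -> Int
  unify Int ~ Int
  unify Int ~ Int
  unify Int ~ Int
  unify Int ~ Int
  unify Int ~ Int
  unify Int ~ Int
  unify Int -> Int ~ Int -> d
  unify Int ~ Int
  unify Int ~ d
_ _ : Int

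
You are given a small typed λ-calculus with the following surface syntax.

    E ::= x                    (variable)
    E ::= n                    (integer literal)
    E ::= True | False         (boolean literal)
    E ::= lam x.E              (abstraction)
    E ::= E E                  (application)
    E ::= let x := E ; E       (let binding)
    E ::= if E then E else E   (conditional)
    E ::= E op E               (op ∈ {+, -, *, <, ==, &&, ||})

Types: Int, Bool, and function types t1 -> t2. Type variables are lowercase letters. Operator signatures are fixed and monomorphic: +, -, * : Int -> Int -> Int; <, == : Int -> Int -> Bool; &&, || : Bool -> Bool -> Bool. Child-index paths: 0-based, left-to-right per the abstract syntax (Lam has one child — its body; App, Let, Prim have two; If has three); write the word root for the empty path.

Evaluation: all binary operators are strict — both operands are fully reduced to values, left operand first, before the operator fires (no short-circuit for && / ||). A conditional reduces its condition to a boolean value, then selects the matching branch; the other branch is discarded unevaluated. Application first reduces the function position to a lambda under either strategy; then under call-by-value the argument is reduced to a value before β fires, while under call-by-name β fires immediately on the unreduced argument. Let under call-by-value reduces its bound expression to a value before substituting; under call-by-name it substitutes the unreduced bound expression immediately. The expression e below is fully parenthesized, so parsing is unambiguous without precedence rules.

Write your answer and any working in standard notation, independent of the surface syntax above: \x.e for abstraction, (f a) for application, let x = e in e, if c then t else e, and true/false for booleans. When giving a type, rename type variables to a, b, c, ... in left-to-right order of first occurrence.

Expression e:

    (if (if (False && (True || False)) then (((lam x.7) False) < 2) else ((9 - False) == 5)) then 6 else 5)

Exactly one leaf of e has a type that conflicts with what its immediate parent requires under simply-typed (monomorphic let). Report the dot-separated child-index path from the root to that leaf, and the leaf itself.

Working:
  unify Bool ~ Bool
  unify Bool ~ Bool
  unify Bool ~ Bool
  unify Bool ~ Bool
  unify Bool ~ Bool
\x._ : a -> Int
  unify a -> Int ~ Bool -> b
  unify a ~ Bool
  unify Int ~ b
_ _ : Int
  unify Int ~ Int
  unify Int ~ Int
  unify Int ~ Int
  unify Bool ~ Int
  FAIL: mismatch Bool ~ Int

Answer: 0.2.0.1 : false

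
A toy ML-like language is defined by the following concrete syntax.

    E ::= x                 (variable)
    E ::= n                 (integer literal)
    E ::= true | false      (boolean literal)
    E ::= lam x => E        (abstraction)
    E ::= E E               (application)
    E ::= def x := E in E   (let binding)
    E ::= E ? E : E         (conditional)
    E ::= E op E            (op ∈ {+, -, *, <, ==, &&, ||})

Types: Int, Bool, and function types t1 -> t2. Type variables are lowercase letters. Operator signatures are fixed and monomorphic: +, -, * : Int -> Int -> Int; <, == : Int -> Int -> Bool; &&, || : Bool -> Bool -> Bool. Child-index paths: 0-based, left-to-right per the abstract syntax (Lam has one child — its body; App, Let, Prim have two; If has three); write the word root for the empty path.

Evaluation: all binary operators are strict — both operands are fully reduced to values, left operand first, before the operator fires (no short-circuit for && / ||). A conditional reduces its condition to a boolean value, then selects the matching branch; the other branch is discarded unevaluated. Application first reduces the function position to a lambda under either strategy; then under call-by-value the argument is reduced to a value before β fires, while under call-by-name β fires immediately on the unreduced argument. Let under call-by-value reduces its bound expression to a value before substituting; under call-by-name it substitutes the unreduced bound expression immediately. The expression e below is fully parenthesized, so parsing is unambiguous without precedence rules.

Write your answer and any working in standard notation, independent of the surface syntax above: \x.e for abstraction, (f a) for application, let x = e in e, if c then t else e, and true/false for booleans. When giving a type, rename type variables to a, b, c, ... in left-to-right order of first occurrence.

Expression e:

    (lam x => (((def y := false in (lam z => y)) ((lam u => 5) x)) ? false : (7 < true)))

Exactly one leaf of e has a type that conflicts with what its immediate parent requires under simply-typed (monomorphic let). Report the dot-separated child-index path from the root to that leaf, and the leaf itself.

Working:
let y : Bool
y : Bool
\z._ : b -> Bool
\u._ : c -> Int
x : a
  unify c -> Int ~ a -> d
  unify c ~ a
  unify Int ~ d
_ _ : Int
  unify b -> Bool ~ Int -> e
  unify b ~ Int
  unify Bool ~ e
_ _ : Bool
  unify Bool ~ Bool
  unify Int ~ Int
  unify Bool ~ Int
  FAIL: mismatch Bool ~ Int

Answer: 0.2.1 : true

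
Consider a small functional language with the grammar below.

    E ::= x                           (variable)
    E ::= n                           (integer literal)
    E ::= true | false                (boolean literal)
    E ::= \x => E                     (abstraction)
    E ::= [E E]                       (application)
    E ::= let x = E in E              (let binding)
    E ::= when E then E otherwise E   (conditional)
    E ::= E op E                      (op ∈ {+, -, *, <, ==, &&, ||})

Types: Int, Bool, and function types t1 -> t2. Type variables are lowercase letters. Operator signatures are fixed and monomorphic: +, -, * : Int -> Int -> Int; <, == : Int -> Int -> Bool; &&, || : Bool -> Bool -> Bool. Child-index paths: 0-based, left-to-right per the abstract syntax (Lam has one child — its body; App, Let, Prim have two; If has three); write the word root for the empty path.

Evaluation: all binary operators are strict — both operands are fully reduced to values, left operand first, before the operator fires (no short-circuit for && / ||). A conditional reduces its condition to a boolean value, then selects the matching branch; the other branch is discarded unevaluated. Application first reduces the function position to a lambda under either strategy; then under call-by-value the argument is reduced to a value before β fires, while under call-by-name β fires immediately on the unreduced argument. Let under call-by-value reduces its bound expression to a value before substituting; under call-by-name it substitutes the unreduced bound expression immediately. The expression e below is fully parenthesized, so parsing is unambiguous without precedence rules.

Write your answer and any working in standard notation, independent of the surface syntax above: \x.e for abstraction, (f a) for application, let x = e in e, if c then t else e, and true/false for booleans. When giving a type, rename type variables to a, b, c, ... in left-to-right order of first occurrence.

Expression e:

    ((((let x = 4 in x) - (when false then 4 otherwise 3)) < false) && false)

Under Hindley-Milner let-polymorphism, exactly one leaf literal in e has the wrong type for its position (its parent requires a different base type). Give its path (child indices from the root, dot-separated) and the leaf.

Answer: 0.1 : false

Trace:
let x : Int
x : Int
  unify Int ~ Int
  unify Bool ~ Bool
  unify Int ~ Int
  unify Int ~ Int
  unify Int ~ Int
  unify Bool ~ Int
  FAIL: mismatch Bool ~ Int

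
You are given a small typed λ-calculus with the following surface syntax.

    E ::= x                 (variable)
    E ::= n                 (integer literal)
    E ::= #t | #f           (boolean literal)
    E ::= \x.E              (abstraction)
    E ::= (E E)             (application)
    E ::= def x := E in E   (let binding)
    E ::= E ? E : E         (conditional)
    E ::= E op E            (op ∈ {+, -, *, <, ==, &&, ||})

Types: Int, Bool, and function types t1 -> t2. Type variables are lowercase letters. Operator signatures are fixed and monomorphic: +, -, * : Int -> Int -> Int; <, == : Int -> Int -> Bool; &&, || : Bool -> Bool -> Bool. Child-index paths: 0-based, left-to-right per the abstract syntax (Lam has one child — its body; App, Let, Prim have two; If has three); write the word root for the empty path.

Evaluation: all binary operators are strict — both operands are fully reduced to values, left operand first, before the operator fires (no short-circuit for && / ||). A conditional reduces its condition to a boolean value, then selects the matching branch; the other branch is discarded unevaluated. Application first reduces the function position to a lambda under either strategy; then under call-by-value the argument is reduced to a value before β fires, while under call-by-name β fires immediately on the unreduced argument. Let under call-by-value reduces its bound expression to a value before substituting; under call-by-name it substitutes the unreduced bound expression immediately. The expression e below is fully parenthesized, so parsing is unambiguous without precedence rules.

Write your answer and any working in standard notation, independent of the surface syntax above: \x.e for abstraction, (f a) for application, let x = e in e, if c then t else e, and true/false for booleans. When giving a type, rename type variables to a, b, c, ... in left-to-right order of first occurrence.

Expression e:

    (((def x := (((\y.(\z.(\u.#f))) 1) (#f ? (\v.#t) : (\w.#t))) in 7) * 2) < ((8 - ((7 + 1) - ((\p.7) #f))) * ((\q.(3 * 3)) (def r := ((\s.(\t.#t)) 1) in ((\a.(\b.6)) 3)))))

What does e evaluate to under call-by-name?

Trace:
step 0: (((let x = (((\y.(\z.(\u.false))) 1) (if false then (\v.true) else (\w.true))) in 7) * 2) < ((8 - ((7 + 1) - ((\p.7) false))) * ((\q.(3 * 3)) (let r = ((\s.(\t.true)) 1) in ((\a.(\b.6)) 3)))))
step 1: [let@0.0] ((7 * 2) < ((8 - ((7 + 1) - ((\p.7) false))) * ((\q.(3 * 3)) (let r = ((\s.(\t.true)) 1) in ((\a.(\b.6)) 3)))))
step 2: [delta@0] (14 < ((8 - ((7 + 1) - ((\p.7) false))) * ((\q.(3 * 3)) (let r = ((\s.(\t.true)) 1) in ((\a.(\b.6)) 3)))))
step 3: [delta@1.0.1.0] (14 < ((8 - (8 - ((\p.7) false))) * ((\q.(3 * 3)) (let r = ((\s.(\t.true)) 1) in ((\a.(\b.6)) 3)))))
step 4: [beta@1.0.1.1] (14 < ((8 - (8 - 7)) * ((\q.(3 * 3)) (let r = ((\s.(\t.true)) 1) in ((\a.(\b.6)) 3)))))
step 5: [delta@1.0.1] (14 < ((8 - 1) * ((\q.(3 * 3)) (let r = ((\s.(\t.true)) 1) in ((\a.(\b.6)) 3)))))
step 6: [delta@1.0] (14 < (7 * ((\q.(3 * 3)) (let r = ((\s.(\t.true)) 1) in ((\a.(\b.6)) 3)))))
step 7: [beta@1.1] (14 < (7 * (3 * 3)))
step 8: [delta@1.1] (14 < (7 * 9))
step 9: [delta@1] (14 < 63)
step 10: [delta@root] true

Answer: true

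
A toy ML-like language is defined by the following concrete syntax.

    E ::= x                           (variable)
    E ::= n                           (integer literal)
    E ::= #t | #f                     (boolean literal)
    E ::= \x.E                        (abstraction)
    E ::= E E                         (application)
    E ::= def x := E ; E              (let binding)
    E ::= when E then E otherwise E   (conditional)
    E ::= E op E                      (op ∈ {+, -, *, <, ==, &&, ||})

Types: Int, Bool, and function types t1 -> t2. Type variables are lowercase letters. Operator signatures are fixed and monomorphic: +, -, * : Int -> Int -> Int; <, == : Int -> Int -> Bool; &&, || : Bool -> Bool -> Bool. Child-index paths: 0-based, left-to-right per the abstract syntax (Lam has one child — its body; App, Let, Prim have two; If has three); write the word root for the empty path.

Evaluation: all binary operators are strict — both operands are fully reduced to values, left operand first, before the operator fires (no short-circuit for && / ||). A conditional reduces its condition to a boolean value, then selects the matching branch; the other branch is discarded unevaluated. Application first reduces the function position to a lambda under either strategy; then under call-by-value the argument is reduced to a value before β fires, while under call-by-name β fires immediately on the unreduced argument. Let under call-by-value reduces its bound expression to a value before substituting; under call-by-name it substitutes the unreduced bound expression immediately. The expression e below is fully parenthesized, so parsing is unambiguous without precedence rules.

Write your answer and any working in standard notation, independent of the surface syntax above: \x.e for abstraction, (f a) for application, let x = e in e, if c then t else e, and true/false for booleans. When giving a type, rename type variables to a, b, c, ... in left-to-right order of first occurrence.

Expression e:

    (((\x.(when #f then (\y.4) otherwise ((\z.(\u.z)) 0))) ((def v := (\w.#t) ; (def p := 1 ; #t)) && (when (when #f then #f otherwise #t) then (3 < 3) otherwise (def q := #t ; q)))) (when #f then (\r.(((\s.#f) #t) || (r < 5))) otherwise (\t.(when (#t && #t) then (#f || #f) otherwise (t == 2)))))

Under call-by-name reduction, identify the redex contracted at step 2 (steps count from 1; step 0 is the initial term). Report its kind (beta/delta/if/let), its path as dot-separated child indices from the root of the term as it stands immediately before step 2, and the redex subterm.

Derivation:
step 0: (((\x.(if false then (\y.4) else ((\z.(\u.z)) 0))) ((let v = (\w.true) in (let p = 1 in true)) && (if (if false then false else true) then (3 < 3) else (let q = true in q)))) (if false then (\r.(((\s.false) true) || (r < 5))) else (\t.(if (true && true) then (false || false) else (t == 2)))))
step 1: [beta@0] ((if false then (\y.4) else ((\z.(\u.z)) 0)) (if false then (\r.(((\s.false) true) || (r < 5))) else (\t.(if (true && true) then (false || false) else (t == 2)))))
step 2: [if@0] (((\z.(\u.z)) 0) (if false then (\r.(((\s.false) true) || (r < 5))) else (\t.(if (true && true) then (false || false) else (t == 2)))))

Answer: if at 0 : (if false then (\y.4) else ((\z.(\u.z)) 0))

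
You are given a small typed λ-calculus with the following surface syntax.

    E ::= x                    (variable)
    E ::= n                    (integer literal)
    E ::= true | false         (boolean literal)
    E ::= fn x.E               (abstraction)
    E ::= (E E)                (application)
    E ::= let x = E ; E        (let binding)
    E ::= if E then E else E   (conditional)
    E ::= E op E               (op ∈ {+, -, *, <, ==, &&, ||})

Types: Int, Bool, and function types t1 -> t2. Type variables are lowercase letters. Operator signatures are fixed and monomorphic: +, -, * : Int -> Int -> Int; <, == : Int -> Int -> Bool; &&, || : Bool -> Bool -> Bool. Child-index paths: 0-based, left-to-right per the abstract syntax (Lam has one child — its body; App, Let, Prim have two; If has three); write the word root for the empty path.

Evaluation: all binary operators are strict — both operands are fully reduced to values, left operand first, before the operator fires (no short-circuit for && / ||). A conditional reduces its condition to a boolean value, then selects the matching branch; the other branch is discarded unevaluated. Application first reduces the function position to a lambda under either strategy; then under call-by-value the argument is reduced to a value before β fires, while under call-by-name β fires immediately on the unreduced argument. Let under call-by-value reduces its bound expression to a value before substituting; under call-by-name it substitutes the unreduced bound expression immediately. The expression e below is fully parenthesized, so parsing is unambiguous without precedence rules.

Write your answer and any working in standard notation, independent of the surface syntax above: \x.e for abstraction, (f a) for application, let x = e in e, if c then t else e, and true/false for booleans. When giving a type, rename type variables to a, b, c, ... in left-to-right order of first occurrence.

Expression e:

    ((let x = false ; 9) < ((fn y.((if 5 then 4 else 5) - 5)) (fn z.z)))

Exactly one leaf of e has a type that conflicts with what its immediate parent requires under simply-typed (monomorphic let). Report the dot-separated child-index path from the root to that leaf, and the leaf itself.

Derivation:
let x : Bool
  unify Int ~ Int
  unify Int ~ Bool
  FAIL: mismatch Int ~ Bool

Answer: 1.0.0.0.0 : 5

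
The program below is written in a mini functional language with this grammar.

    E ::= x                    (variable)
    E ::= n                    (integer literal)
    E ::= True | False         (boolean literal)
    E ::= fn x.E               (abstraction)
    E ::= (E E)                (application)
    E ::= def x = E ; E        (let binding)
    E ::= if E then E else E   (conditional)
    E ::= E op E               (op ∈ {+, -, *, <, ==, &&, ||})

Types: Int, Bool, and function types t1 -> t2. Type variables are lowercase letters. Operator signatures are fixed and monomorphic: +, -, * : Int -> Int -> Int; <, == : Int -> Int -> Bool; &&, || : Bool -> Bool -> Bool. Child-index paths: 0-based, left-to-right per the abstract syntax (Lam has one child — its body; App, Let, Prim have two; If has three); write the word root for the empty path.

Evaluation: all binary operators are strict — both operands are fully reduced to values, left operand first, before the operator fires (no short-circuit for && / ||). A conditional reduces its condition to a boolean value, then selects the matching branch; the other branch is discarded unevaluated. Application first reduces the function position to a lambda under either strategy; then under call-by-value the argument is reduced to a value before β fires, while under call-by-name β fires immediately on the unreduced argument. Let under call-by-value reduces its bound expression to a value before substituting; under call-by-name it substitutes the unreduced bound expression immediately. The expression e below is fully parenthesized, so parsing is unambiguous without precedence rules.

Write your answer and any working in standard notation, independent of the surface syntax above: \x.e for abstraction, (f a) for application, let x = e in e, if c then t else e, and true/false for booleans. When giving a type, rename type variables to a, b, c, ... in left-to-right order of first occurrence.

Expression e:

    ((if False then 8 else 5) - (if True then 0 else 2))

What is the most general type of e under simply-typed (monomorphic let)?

Answer: Int

Trace:
  unify Bool ~ Bool
  unify Int ~ Int
  unify Int ~ Int
  unify Bool ~ Bool
  unify Int ~ Int
  unify Int ~ Int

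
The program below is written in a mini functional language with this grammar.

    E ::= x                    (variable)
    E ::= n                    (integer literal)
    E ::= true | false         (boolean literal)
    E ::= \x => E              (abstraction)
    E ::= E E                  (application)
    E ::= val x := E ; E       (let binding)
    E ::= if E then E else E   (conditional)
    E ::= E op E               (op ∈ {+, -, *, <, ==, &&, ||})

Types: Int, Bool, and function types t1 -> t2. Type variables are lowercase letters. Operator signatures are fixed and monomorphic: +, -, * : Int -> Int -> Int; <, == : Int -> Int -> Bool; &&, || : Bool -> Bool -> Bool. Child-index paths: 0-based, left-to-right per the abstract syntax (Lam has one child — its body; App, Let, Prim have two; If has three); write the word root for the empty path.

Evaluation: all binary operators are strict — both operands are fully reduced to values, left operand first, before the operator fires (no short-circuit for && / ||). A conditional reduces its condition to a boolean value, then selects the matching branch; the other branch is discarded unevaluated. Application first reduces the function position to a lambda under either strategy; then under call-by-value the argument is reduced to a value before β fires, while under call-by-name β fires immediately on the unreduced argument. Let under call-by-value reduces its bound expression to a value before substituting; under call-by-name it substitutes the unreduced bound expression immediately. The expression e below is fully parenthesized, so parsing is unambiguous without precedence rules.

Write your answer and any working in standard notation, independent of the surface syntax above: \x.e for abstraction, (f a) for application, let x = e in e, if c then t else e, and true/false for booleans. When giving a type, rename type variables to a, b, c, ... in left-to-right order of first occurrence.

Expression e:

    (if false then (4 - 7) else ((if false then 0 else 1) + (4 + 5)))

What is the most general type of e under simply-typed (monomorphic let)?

Answer: Int

Derivation:
  unify Bool ~ Bool
  unify Int ~ Int
  unify Int ~ Int
  unify Bool ~ Bool
  unify Int ~ Int
  unify Int ~ Int
  unify Int ~ Int
  unify Int ~ Int
  unify Int ~ Int
  unify Int ~ Int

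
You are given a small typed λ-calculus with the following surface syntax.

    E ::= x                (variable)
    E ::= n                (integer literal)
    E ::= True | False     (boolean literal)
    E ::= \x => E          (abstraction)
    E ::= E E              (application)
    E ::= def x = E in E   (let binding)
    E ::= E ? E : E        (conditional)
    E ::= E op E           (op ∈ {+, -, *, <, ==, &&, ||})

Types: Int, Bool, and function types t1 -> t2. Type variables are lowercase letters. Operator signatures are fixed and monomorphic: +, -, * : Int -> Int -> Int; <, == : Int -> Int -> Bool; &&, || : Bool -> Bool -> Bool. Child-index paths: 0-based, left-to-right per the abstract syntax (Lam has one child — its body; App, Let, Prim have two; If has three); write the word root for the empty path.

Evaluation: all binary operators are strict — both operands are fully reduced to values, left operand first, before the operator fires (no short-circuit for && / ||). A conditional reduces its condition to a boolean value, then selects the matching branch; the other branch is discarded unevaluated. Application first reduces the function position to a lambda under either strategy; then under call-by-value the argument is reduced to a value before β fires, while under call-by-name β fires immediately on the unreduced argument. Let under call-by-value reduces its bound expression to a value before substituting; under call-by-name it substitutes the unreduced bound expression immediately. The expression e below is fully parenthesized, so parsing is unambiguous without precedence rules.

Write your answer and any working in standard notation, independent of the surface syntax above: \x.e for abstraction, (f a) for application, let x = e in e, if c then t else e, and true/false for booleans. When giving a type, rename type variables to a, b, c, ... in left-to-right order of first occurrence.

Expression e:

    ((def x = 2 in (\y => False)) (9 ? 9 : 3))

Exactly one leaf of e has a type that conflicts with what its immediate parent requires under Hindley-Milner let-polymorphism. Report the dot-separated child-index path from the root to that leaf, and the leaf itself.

Working:
let x : Int
\y._ : a -> Bool
  unify Int ~ Bool
  FAIL: mismatch Int ~ Bool

Answer: 1.0 : 9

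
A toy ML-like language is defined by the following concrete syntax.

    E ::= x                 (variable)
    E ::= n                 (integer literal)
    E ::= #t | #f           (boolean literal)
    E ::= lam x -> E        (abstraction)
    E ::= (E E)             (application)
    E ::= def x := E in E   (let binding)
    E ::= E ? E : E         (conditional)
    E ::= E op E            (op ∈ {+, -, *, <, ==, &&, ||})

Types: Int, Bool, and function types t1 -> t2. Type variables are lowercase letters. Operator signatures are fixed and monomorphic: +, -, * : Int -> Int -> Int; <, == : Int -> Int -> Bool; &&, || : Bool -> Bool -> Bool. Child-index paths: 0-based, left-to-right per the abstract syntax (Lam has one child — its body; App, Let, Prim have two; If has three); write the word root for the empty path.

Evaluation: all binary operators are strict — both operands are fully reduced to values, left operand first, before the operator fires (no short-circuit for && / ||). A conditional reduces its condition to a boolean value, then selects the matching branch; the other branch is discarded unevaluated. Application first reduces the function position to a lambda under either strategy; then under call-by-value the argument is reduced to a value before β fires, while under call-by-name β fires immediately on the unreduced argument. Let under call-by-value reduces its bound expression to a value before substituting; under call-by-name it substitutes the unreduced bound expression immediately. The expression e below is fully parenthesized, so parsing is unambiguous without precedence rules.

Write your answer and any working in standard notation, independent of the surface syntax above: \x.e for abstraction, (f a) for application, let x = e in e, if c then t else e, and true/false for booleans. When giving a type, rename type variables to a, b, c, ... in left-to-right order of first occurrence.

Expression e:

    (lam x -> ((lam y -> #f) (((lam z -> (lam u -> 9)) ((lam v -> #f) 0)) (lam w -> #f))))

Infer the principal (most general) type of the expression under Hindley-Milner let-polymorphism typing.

Answer: a -> Bool

Derivation:
\y._ : b -> Bool
\u._ : d -> Int
\z._ : c -> d -> Int
\v._ : e -> Bool
  unify e -> Bool ~ Int -> f
  unify e ~ Int
  unify Bool ~ f
_ _ : Bool
  unify c -> d -> Int ~ Bool -> g
  unify c ~ Bool
  unify d -> Int ~ g
_ _ : d -> Int
\w._ : h -> Bool
  unify d -> Int ~ (h -> Bool) -> i
  unify d ~ h -> Bool
  unify Int ~ i
_ _ : Int
  unify b -> Bool ~ Int -> j
  unify b ~ Int
  unify Bool ~ j
_ _ : Bool
\x._ : a -> Bool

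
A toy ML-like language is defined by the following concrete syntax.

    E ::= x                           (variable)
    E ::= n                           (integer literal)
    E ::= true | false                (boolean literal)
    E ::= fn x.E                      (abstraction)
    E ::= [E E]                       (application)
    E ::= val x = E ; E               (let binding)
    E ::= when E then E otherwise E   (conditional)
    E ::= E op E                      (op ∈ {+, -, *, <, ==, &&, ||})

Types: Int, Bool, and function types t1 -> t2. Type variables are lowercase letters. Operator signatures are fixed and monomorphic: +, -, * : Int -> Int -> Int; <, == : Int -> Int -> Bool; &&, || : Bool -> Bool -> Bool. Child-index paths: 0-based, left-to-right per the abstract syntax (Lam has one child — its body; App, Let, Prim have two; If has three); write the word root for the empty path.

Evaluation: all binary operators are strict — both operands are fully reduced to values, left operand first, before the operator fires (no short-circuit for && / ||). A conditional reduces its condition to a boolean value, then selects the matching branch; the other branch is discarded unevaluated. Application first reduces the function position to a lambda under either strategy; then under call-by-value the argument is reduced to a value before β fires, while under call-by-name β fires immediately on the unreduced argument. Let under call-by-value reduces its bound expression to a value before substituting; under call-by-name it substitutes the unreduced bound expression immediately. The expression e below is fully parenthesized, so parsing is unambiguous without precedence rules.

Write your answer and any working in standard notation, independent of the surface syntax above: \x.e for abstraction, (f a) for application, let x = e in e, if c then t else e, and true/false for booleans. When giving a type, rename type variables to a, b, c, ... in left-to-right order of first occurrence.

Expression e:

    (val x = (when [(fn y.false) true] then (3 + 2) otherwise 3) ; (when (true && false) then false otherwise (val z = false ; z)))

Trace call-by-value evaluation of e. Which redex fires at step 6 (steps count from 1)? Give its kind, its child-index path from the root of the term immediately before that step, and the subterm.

Derivation:
step 0: (let x = (if ((\y.false) true) then (3 + 2) else 3) in (if (true && false) then false else (let z = false in z)))
step 1: [beta@0.0] (let x = (if false then (3 + 2) else 3) in (if (true && false) then false else (let z = false in z)))
step 2: [if@0] (let x = 3 in (if (true && false) then false else (let z = false in z)))
step 3: [let@root] (if (true && false) then false else (let z = false in z))
step 4: [delta@0] (if false then false else (let z = false in z))
step 5: [if@root] (let z = false in z)
step 6: [let@root] false

Answer: let at root : (let z = false in z)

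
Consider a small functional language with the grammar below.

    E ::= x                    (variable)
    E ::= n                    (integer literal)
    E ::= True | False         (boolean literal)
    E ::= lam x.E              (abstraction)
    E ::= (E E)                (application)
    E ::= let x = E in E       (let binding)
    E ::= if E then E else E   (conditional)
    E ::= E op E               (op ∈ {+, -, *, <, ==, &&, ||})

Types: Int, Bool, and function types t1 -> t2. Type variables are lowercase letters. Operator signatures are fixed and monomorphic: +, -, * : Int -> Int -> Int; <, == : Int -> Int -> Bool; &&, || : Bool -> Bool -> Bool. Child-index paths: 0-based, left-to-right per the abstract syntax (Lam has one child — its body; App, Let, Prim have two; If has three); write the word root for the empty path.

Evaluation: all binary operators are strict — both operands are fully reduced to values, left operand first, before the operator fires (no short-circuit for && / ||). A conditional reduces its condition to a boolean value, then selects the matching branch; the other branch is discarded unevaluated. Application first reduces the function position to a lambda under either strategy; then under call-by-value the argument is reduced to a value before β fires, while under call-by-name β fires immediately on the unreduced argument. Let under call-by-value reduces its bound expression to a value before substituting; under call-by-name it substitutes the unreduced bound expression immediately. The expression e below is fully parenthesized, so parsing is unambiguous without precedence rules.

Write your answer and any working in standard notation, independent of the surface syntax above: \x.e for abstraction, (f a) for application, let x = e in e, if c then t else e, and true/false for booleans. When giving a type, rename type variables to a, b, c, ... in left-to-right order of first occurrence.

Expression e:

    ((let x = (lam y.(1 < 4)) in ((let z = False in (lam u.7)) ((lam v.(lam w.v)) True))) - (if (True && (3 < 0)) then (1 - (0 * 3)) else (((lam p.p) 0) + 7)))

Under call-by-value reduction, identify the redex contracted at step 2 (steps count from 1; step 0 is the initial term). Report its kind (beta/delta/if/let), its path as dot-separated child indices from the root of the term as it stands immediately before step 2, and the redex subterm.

Answer: let at 0.0 : (let z = false in (\u.7))

Working:
step 0: ((let x = (\y.(1 < 4)) in ((let z = false in (\u.7)) ((\v.(\w.v)) true))) - (if (true && (3 < 0)) then (1 - (0 * 3)) else (((\p.p) 0) + 7)))
step 1: [let@0] (((let z = false in (\u.7)) ((\v.(\w.v)) true)) - (if (true && (3 < 0)) then (1 - (0 * 3)) else (((\p.p) 0) + 7)))
step 2: [let@0.0] (((\u.7) ((\v.(\w.v)) true)) - (if (true && (3 < 0)) then (1 - (0 * 3)) else (((\p.p) 0) + 7)))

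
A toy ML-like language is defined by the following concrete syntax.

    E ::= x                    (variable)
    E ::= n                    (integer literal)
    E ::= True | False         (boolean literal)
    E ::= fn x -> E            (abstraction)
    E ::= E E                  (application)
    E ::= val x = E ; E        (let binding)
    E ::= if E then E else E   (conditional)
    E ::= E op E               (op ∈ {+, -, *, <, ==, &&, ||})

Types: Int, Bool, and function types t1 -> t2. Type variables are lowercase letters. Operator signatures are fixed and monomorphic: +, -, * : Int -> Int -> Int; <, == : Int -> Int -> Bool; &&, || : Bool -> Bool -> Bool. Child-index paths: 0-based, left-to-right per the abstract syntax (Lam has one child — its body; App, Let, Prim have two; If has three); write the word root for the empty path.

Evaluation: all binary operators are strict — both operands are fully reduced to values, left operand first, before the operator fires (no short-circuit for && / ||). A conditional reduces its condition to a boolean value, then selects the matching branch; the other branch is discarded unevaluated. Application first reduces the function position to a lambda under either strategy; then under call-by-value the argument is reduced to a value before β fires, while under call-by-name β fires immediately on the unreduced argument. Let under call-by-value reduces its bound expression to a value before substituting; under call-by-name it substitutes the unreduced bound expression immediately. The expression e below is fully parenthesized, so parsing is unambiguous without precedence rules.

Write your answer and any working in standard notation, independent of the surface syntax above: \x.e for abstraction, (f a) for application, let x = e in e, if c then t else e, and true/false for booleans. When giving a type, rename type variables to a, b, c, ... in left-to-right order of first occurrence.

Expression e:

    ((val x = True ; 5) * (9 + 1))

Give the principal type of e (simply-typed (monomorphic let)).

Trace:
let x : Bool
  unify Int ~ Int
  unify Int ~ Int
  unify Int ~ Int
  unify Int ~ Int

Answer: Int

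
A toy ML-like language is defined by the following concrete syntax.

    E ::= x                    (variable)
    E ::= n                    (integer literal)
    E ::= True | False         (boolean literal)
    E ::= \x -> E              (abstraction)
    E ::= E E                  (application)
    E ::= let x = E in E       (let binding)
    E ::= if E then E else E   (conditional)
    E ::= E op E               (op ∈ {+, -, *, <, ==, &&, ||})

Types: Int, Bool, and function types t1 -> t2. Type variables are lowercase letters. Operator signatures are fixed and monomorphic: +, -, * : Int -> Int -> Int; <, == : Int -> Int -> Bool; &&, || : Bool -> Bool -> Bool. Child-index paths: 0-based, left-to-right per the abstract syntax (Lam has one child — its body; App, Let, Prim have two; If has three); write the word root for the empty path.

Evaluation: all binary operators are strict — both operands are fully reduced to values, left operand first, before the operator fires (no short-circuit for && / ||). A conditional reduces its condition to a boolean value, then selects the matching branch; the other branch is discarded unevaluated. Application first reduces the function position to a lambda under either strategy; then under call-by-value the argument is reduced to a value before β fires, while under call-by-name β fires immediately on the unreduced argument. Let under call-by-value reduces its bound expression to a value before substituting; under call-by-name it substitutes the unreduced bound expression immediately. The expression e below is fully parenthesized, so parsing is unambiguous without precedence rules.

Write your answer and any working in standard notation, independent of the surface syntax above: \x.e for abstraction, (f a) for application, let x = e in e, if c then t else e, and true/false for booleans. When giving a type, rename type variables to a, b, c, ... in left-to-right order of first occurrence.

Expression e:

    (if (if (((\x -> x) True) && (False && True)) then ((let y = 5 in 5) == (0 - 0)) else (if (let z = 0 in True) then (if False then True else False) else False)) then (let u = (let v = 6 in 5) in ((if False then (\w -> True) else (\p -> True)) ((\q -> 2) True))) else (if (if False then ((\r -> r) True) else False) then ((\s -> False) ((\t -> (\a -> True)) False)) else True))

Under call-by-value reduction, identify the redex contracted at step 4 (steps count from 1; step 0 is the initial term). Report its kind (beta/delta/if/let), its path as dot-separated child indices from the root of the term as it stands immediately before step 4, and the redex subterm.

Working:
step 0: (if (if (((\x.x) true) && (false && true)) then ((let y = 5 in 5) == (0 - 0)) else (if (let z = 0 in true) then (if false then true else false) else false)) then (let u = (let v = 6 in 5) in ((if false then (\w.true) else (\p.true)) ((\q.2) true))) else (if (if false then ((\r.r) true) else false) then ((\s.false) ((\t.(\a.true)) false)) else true))
step 1: [beta@0.0.0] (if (if (true && (false && true)) then ((let y = 5 in 5) == (0 - 0)) else (if (let z = 0 in true) then (if false then true else false) else false)) then (let u = (let v = 6 in 5) in ((if false then (\w.true) else (\p.true)) ((\q.2) true))) else (if (if false then ((\r.r) true) else false) then ((\s.false) ((\t.(\a.true)) false)) else true))
step 2: [delta@0.0.1] (if (if (true && false) then ((let y = 5 in 5) == (0 - 0)) else (if (let z = 0 in true) then (if false then true else false) else false)) then (let u = (let v = 6 in 5) in ((if false then (\w.true) else (\p.true)) ((\q.2) true))) else (if (if false then ((\r.r) true) else false) then ((\s.false) ((\t.(\a.true)) false)) else true))
step 3: [delta@0.0] (if (if false then ((let y = 5 in 5) == (0 - 0)) else (if (let z = 0 in true) then (if false then true else false) else false)) then (let u = (let v = 6 in 5) in ((if false then (\w.true) else (\p.true)) ((\q.2) true))) else (if (if false then ((\r.r) true) else false) then ((\s.false) ((\t.(\a.true)) false)) else true))
step 4: [if@0] (if (if (let z = 0 in true) then (if false then true else false) else false) then (let u = (let v = 6 in 5) in ((if false then (\w.true) else (\p.true)) ((\q.2) true))) else (if (if false then ((\r.r) true) else false) then ((\s.false) ((\t.(\a.true)) false)) else true))

Answer: if at 0 : (if false then ((let y = 5 in 5) == (0 - 0)) else (if (let z = 0 in true) then (if false then true else false) else false))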